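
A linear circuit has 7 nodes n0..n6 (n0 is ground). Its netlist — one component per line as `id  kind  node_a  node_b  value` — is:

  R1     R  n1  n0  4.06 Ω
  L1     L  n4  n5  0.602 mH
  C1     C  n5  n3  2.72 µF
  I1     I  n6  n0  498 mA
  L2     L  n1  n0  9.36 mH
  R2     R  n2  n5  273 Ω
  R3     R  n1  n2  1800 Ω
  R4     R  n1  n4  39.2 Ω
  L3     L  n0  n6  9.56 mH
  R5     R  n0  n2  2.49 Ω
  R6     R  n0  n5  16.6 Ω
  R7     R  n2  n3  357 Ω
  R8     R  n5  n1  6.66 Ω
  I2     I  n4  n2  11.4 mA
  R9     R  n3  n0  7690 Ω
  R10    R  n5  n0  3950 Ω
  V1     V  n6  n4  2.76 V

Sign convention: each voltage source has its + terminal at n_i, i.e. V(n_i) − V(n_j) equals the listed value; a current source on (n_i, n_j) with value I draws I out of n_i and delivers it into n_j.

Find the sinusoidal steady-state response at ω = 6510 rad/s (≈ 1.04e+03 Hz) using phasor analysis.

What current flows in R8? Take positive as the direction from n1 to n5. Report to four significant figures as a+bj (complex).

Element admittances at ω=6510 rad/s:
  Y(R1) = 0.2463+0.000j S between n1,n0
  Y(L1) = 0.000-0.2552j S between n4,n5
  Y(C1) = 0.000+0.01771j S between n5,n3
  I1: injects 0.498 A into n0 (from n6)
  Y(L2) = 0.000-0.01641j S between n1,n0
  Y(R2) = 0.003663+0.000j S between n2,n5
  Y(R3) = 0.0005556+0.000j S between n1,n2
  Y(R4) = 0.02551+0.000j S between n1,n4
  Y(L3) = 0.000-0.01607j S between n0,n6
  Y(R5) = 0.4016+0.000j S between n0,n2
  Y(R6) = 0.06024+0.000j S between n0,n5
  Y(R7) = 0.002801+0.000j S between n2,n3
  Y(R8) = 0.1502+0.000j S between n5,n1
  I2: injects 0.0114 A into n2 (from n4)
  Y(R9) = 0.0001300+0.000j S between n3,n0
  Y(R10) = 0.0002532+0.000j S between n5,n0
  V1: constraint V(n6)−V(n4) = 2.76
Assemble and solve the 7×7 MNA system:
  V(n1)=-1.182-0.1116j  V(n2)=-0.01811-0.001839j  V(n3)=-2.773-0.3651j  V(n4)=-2.971-1.624j  V(n5)=-2.833+0.09097j  V(n6)=-0.2108-1.624j
  i(V1)=-0.4719-0.003386j

0.2479-0.03042j A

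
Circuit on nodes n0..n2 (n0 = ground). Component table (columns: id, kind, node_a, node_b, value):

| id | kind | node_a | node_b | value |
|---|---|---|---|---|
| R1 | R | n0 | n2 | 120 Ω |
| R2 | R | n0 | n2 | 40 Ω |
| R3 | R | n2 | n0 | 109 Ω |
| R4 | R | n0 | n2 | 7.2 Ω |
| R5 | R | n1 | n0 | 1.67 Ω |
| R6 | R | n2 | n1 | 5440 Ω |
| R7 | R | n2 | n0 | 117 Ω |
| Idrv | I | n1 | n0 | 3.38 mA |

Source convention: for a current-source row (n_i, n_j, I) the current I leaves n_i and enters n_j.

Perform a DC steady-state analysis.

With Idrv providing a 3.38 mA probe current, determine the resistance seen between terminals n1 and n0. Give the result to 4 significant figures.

Element admittances at DC:
  Y(R1) = 0.008333 S between n0,n2
  Y(R2) = 0.02500 S between n0,n2
  Y(R3) = 0.009174 S between n2,n0
  Y(R4) = 0.1389 S between n0,n2
  Y(R5) = 0.5988 S between n1,n0
  Y(R6) = 0.0001838 S between n2,n1
  Y(R7) = 0.008547 S between n2,n0
  Idrv: injects 0.00338 A into n0 (from n1)
Assemble and solve the 2×2 MNA system:
  V(n1)=-0.005643  V(n2)=-5.456e-06

R_eq = 1.669 Ω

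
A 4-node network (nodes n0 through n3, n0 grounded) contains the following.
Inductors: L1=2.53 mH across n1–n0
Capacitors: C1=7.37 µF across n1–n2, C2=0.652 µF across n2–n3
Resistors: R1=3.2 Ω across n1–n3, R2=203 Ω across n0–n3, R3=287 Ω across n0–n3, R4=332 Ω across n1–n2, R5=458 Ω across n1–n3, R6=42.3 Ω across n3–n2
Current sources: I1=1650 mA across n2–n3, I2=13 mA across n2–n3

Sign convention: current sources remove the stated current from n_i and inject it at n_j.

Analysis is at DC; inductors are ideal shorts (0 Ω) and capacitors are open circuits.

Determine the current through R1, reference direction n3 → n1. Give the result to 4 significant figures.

Element admittances at DC:
  L1: short n1↔n0 (DC inductor)
  Y(C1) = 0.000 S between n1,n2
  Y(R1) = 0.3125 S between n1,n3
  I1: injects 1.65 A into n3 (from n2)
  Y(R2) = 0.004926 S between n0,n3
  Y(R3) = 0.003484 S between n0,n3
  Y(R4) = 0.003012 S between n1,n2
  Y(C2) = 0.000 S between n2,n3
  Y(R5) = 0.002183 S between n1,n3
  Y(R6) = 0.02364 S between n3,n2
  I2: injects 0.013 A into n3 (from n2)
Assemble and solve the 4×4 MNA system:
  V(n1)=0.000  V(n2)=-61.88  V(n3)=0.5769
  i(L1)=-0.004852

0.1803 A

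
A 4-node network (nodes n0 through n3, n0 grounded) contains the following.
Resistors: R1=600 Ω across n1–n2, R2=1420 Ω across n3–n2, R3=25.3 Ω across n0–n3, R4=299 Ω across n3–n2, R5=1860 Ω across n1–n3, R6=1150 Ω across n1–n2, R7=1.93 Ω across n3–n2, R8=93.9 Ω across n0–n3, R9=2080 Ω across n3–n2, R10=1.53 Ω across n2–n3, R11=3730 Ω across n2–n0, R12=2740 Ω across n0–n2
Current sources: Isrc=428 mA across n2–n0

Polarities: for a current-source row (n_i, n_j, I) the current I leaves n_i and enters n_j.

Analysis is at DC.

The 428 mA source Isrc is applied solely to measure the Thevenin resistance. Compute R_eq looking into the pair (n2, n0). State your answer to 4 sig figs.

R_eq = 20.51 Ω

Element admittances at DC:
  Y(R1) = 0.001667 S between n1,n2
  Y(R2) = 0.0007042 S between n3,n2
  Y(R3) = 0.03953 S between n0,n3
  Y(R4) = 0.003344 S between n3,n2
  Y(R5) = 0.0005376 S between n1,n3
  Y(R6) = 0.0008696 S between n1,n2
  Y(R7) = 0.5181 S between n3,n2
  Y(R8) = 0.01065 S between n0,n3
  Y(R9) = 0.0004808 S between n3,n2
  Y(R10) = 0.6536 S between n2,n3
  Y(R11) = 0.0002681 S between n2,n0
  Y(R12) = 0.0003650 S between n0,n2
  Isrc: injects 0.428 A into n0 (from n2)
Assemble and solve the 3×3 MNA system:
  V(n1)=-8.716  V(n2)=-8.778  V(n3)=-8.419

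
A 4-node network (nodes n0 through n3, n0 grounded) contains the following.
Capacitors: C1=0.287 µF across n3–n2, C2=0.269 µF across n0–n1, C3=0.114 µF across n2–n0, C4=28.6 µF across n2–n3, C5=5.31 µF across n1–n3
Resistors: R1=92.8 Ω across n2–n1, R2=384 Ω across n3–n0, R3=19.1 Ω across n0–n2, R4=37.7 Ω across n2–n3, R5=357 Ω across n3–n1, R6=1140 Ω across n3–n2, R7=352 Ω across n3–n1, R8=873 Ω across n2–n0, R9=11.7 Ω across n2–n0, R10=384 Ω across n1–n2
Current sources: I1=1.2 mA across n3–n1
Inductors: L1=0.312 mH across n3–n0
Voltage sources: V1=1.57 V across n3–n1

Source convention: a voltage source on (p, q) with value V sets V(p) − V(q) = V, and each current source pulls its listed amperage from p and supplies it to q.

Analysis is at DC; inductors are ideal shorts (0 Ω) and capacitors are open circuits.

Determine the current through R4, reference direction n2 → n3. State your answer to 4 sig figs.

-0.003100 A

Apply KCL at each of the 3 non-ground nodes and solve the resulting linear system.
Node n1: branches {R1, I1, C2, C5, R5, R7, R10, V1} → V_1 = -1.570
Node n2: branches {C1, R1, C3, C4, R3, R4, R6, R8, R9, R10} → V_2 = -0.1169
Node n3: branches {C1, I1, C4, R2, C5, R4, R5, L1, R6, R7, V1} → V_3 = 0.000
Source currents: i(L1)=0.01624, i(V1)=-0.02950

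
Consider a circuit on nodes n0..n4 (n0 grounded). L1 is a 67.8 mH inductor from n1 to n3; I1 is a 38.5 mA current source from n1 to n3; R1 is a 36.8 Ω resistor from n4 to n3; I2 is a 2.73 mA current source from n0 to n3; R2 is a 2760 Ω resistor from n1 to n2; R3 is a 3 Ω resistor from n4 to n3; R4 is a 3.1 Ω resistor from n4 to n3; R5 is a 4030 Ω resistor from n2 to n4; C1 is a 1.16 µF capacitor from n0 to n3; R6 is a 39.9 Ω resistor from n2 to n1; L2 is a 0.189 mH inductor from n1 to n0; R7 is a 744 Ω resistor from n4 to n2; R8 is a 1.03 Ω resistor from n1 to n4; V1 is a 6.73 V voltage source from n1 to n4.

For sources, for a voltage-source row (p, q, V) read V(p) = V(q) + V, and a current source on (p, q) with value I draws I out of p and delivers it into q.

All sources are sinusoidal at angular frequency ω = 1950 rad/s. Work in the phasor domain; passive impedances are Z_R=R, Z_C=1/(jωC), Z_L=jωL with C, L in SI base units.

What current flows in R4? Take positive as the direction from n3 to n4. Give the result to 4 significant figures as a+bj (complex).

MNA unknowns: 4 node voltages V₁..V_4 plus 1 source current (V1)
L1: Y=0.000-0.007564j on G[1,3]
I1: z[1]−=0.0385, z[3]+=0.0385
R1: Y=0.02717+0.000j on G[4,3]
I2: z[0]−=0.00273, z[3]+=0.00273
R2: Y=0.0003623+0.000j on G[1,2]
R3: Y=0.3333+0.000j on G[4,3]
R4: Y=0.3226+0.000j on G[4,3]
R5: Y=0.0002481+0.000j on G[2,4]
C1: Y=0.000+0.002262j on G[0,3]
R6: Y=0.02506+0.000j on G[2,1]
L2: Y=0.000-2.713j on G[1,0]
R7: Y=0.001344+0.000j on G[4,2]
R8: Y=0.9709+0.000j on G[1,4]
V1: row V1−V4=6.73, i_V1 at 1,4
solve → V1=-0.005565+0.0009638j, V2=-0.4022+0.0009638j, V3=-6.675-0.05078j, V4=-6.736+0.0009638j
aux → i_V1=-6.586+0.03535j

0.01960-0.01669j A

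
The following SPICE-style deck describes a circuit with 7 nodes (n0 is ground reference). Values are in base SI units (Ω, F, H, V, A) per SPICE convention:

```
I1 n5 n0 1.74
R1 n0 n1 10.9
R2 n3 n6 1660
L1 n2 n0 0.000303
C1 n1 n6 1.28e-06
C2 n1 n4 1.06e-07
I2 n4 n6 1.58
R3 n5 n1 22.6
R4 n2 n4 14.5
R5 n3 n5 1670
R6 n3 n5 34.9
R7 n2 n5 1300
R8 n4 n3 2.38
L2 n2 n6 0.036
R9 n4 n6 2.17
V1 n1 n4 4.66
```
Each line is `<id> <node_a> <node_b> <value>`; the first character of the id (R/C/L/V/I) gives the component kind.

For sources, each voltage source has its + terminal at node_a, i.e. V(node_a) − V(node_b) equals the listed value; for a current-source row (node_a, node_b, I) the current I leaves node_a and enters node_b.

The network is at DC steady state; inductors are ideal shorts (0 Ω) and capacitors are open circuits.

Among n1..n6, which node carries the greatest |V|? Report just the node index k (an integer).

5

MNA unknowns: 6 node voltages V₁..V_6 plus 3 source currents (L1, L2, V1)
I1: z[5]−=1.74, z[0]+=1.74
R1: Y=0.09174 on G[0,1]
R2: Y=0.0006024 on G[3,6]
L1: row V2−V0=0, i_L1 at 2,0
C1: Y=0.000 on G[1,6]
C2: Y=0.000 on G[1,4]
I2: z[4]−=1.58, z[6]+=1.58
R3: Y=0.04425 on G[5,1]
R4: Y=0.06897 on G[2,4]
R5: Y=0.0005988 on G[3,5]
R6: Y=0.02865 on G[3,5]
R7: Y=0.0007692 on G[2,5]
R8: Y=0.4202 on G[4,3]
L2: row V2−V6=0, i_L2 at 2,6
R9: Y=0.4608 on G[4,6]
V1: row V1−V4=4.66, i_V1 at 1,4
solve → V1=-1.329, V2=0.000, V3=-7.354, V4=-5.989, V5=-27.12, V6=0.000
aux → i_L1=-1.618, i_L2=1.184, i_V1=-1.019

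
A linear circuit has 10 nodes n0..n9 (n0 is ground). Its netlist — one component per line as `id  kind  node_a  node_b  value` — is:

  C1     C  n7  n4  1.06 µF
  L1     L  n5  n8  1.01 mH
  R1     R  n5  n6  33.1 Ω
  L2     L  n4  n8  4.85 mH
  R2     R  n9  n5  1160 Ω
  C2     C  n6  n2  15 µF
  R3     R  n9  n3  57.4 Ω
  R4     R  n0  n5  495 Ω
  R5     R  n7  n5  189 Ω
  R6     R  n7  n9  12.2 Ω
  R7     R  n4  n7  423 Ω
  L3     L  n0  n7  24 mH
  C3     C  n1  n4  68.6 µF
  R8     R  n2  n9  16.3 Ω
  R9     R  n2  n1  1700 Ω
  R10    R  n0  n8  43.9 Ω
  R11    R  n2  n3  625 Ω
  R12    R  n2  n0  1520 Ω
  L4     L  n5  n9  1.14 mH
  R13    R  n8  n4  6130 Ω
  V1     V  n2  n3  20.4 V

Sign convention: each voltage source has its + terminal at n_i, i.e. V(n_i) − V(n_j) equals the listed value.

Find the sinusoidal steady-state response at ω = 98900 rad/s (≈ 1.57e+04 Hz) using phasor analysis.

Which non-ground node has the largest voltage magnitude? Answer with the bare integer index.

Element admittances at ω=98900 rad/s:
  Y(C1) = 0.000+0.1048j S between n7,n4
  Y(L1) = 0.000-0.01001j S between n5,n8
  Y(R1) = 0.03021+0.000j S between n5,n6
  Y(L2) = 0.000-0.002085j S between n4,n8
  Y(R2) = 0.0008621+0.000j S between n9,n5
  Y(C2) = 0.000+1.484j S between n6,n2
  Y(R3) = 0.01742+0.000j S between n9,n3
  Y(R4) = 0.002020+0.000j S between n0,n5
  Y(R5) = 0.005291+0.000j S between n7,n5
  Y(R6) = 0.08197+0.000j S between n7,n9
  Y(R7) = 0.002364+0.000j S between n4,n7
  Y(L3) = 0.000-0.0004213j S between n0,n7
  Y(C3) = 0.000+6.785j S between n1,n4
  Y(R8) = 0.06135+0.000j S between n2,n9
  Y(R9) = 0.0005882+0.000j S between n2,n1
  Y(R10) = 0.02278+0.000j S between n0,n8
  Y(R11) = 0.001600+0.000j S between n2,n3
  Y(R12) = 0.0006579+0.000j S between n2,n0
  Y(L4) = 0.000-0.008869j S between n5,n9
  Y(R13) = 0.0001631+0.000j S between n8,n4
  V1: constraint V(n2)−V(n3) = 20.4
Assemble and solve the 10×10 MNA system:
  V(n1)=-2.412-1.135j  V(n2)=1.464-0.7689j  V(n3)=-18.94-0.7689j  V(n4)=-2.412-1.134j  V(n5)=0.4744+0.09219j  V(n6)=1.482-0.7484j  V(n7)=-2.370-1.086j  V(n8)=-0.06429-0.02980j  V(n9)=-2.620-1.095j
  i(V1)=-0.3169+0.005681j

3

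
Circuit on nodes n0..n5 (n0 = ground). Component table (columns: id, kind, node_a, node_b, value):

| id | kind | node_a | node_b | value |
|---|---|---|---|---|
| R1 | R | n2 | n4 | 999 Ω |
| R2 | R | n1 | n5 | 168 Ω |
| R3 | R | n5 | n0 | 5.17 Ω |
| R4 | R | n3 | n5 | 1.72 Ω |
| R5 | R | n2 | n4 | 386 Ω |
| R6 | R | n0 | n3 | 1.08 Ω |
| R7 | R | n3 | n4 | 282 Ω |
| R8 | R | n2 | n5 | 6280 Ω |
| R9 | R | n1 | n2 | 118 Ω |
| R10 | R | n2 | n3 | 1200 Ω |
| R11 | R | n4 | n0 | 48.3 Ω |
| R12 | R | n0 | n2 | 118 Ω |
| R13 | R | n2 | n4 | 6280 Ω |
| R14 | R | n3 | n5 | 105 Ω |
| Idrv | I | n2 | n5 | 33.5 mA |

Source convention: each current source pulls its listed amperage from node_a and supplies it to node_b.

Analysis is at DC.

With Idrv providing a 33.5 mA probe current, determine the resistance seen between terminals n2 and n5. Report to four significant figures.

Apply KCL at each of the 5 non-ground nodes and solve the resulting linear system.
Node n1: branches {R2, R9} → V_1 = -1.189
Node n2: branches {R1, R5, R8, R9, R10, R12, R13, Idrv} → V_2 = -2.055
Node n3: branches {R4, R6, R7, R10, R14} → V_3 = 0.01559
Node n4: branches {R1, R5, R7, R11, R13} → V_4 = -0.2733
Node n5: branches {R2, R3, R4, R8, R14, Idrv} → V_5 = 0.04467

R_eq = 62.68 Ω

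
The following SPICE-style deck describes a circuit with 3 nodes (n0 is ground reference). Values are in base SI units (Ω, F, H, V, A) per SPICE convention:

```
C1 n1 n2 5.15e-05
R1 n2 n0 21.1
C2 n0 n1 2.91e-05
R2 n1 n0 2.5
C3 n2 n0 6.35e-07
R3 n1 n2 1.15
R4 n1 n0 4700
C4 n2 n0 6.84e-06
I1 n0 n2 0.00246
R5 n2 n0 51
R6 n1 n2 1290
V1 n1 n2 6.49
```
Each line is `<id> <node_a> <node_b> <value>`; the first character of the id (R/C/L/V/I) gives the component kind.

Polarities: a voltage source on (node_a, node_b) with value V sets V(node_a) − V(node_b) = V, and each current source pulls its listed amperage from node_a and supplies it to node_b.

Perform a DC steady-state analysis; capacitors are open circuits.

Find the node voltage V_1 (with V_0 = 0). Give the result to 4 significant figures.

0.9360 V

Element admittances at DC:
  Y(C1) = 0.000 S between n1,n2
  Y(R1) = 0.04739 S between n2,n0
  Y(C2) = 0.000 S between n0,n1
  Y(R2) = 0.4000 S between n1,n0
  Y(C3) = 0.000 S between n2,n0
  Y(R3) = 0.8696 S between n1,n2
  Y(R4) = 0.0002128 S between n1,n0
  Y(C4) = 0.000 S between n2,n0
  I1: injects 0.00246 A into n2 (from n0)
  Y(R5) = 0.01961 S between n2,n0
  Y(R6) = 0.0007752 S between n1,n2
  V1: constraint V(n1)−V(n2) = 6.49
Assemble and solve the 3×3 MNA system:
  V(n1)=0.9360  V(n2)=-5.554
  i(V1)=-6.023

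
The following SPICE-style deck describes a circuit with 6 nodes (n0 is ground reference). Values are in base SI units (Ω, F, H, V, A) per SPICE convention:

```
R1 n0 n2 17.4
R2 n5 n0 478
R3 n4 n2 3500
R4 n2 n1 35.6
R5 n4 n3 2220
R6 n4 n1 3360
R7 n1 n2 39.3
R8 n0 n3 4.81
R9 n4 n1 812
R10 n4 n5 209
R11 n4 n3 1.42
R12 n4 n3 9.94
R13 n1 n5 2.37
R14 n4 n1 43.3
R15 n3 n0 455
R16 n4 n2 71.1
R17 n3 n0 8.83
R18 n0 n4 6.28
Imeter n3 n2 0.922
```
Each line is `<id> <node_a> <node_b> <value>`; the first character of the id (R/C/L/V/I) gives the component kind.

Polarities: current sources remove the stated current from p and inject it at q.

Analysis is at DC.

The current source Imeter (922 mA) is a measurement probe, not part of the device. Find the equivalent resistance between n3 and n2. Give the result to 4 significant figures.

R_eq = 12.11 Ω

Element admittances at DC:
  Y(R1) = 0.05747 S between n0,n2
  Y(R2) = 0.002092 S between n5,n0
  Y(R3) = 0.0002857 S between n4,n2
  Y(R4) = 0.02809 S between n2,n1
  Y(R5) = 0.0004505 S between n4,n3
  Y(R6) = 0.0002976 S between n4,n1
  Y(R7) = 0.02545 S between n1,n2
  Y(R8) = 0.2079 S between n0,n3
  Y(R9) = 0.001232 S between n4,n1
  Y(R10) = 0.004785 S between n4,n5
  Y(R11) = 0.7042 S between n4,n3
  Y(R12) = 0.1006 S between n4,n3
  Y(R13) = 0.4219 S between n1,n5
  Y(R14) = 0.02309 S between n4,n1
  Y(R15) = 0.002198 S between n3,n0
  Y(R16) = 0.01406 S between n4,n2
  Y(R17) = 0.1133 S between n3,n0
  Y(R18) = 0.1592 S between n0,n4
  Imeter: injects 0.922 A into n2 (from n3)
Assemble and solve the 5×5 MNA system:
  V(n1)=5.890  V(n2)=9.779  V(n3)=-1.384  V(n4)=-0.7950  V(n5)=5.787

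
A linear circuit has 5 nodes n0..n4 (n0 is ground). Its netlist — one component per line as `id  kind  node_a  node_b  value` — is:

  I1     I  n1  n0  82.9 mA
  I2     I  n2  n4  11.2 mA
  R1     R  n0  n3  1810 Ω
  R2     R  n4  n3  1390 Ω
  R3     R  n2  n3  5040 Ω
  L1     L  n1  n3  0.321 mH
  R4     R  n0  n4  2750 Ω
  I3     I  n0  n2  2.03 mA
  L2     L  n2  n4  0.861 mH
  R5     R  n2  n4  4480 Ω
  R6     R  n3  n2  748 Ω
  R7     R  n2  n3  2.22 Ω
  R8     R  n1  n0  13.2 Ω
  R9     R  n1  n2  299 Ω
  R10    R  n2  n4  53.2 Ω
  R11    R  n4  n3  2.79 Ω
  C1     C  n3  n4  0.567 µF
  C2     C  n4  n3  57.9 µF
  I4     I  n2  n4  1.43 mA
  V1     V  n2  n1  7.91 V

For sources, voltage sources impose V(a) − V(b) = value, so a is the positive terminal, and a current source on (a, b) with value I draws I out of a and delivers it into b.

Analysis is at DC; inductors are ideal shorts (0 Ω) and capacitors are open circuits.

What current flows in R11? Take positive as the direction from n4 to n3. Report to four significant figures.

Apply KCL at each of the 4 non-ground nodes and solve the resulting linear system.
Node n1: branches {I1, L1, R8, R9, V1} → V_1 = -1.092
Node n2: branches {I2, R3, I3, L2, R5, R6, R7, R9, R10, I4, V1} → V_2 = 6.818
Node n3: branches {R1, R2, R3, L1, R6, R7, R11, C1, C2} → V_3 = -1.092
Node n4: branches {I2, R2, R4, L2, R5, R10, R11, C1, C2, I4} → V_4 = 6.818
Source currents: i(L1)=-6.417, i(L2)=2.831, i(V1)=-6.443

2.835 A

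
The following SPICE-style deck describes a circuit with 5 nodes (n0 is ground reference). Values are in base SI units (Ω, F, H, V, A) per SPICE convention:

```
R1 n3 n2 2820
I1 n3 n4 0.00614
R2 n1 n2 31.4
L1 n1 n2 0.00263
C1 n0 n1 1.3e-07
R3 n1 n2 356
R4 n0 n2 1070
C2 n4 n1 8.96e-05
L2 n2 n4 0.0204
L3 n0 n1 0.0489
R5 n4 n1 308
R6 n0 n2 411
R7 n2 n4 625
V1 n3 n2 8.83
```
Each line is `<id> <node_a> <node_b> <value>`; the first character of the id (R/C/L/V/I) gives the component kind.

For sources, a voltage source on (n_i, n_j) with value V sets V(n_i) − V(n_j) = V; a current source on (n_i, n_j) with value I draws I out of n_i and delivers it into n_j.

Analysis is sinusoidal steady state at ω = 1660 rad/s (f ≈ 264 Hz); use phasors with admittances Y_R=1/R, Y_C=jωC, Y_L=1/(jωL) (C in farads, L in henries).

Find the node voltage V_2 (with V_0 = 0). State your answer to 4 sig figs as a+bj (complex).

Apply KCL at each of the 4 non-ground nodes and solve the resulting linear system.
Node n1: branches {R2, L1, C1, R3, C2, L3, R5} → V_1 = -0.006998+0.002985j
Node n2: branches {R1, R2, L1, R3, R4, L2, R6, R7, V1} → V_2 = -0.01073-0.02515j
Node n3: branches {R1, I1, V1} → V_3 = 8.819-0.02515j
Node n4: branches {I1, C2, L2, R5, R7} → V_4 = -0.004647-0.04141j
Source currents: i(V1)=-0.009271+0.000j

-0.01073-0.02515j V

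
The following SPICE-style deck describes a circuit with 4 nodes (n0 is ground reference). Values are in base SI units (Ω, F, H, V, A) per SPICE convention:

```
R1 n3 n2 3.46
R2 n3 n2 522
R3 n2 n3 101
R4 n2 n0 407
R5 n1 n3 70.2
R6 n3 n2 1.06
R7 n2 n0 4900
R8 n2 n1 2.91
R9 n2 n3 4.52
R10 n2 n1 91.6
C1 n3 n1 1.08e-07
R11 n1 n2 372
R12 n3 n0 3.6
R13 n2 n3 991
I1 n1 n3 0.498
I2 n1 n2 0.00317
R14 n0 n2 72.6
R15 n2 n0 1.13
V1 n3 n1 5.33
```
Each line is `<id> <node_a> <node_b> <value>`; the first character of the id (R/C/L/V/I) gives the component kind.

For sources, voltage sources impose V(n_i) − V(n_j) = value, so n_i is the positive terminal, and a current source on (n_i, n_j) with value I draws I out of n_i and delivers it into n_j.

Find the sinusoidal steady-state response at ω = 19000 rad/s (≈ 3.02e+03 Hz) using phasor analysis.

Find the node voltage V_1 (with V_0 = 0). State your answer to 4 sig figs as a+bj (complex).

-4.616+0.000j V

MNA unknowns: 3 node voltages V₁..V_3 plus 1 source current (V1)
R1: Y=0.2890+0.000j on G[3,2]
R2: Y=0.001916+0.000j on G[3,2]
R3: Y=0.009901+0.000j on G[2,3]
R4: Y=0.002457+0.000j on G[2,0]
R5: Y=0.01425+0.000j on G[1,3]
R6: Y=0.9434+0.000j on G[3,2]
R7: Y=0.0002041+0.000j on G[2,0]
R8: Y=0.3436+0.000j on G[2,1]
R9: Y=0.2212+0.000j on G[2,3]
R10: Y=0.01092+0.000j on G[2,1]
C1: Y=0.000+0.002052j on G[3,1]
R11: Y=0.002688+0.000j on G[1,2]
R12: Y=0.2778+0.000j on G[3,0]
R13: Y=0.001009+0.000j on G[2,3]
I1: z[1]−=0.498, z[3]+=0.498
I2: z[1]−=0.00317, z[2]+=0.00317
R14: Y=0.01377+0.000j on G[0,2]
R15: Y=0.8850+0.000j on G[2,0]
V1: row V3−V1=5.33, i_V1 at 3,1
solve → V1=-4.616+0.000j, V2=-0.2199+0.000j, V3=0.7137+0.000j
aux → i_V1=-1.145-0.01094j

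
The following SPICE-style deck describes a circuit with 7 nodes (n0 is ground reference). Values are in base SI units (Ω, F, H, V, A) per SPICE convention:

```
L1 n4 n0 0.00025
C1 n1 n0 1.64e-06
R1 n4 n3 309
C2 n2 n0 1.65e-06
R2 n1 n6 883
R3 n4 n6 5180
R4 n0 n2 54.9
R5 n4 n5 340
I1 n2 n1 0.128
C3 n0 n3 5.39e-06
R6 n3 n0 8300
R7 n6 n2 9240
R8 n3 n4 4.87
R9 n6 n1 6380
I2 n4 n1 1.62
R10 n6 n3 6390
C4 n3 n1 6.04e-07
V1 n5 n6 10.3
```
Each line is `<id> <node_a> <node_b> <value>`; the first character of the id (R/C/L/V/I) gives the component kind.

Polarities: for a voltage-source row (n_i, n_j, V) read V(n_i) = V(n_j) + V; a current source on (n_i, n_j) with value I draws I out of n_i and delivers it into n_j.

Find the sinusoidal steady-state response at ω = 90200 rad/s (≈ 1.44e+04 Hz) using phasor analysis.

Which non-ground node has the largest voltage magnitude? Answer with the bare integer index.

6

Apply KCL at each of the 6 non-ground nodes and solve the resulting linear system.
Node n1: branches {C1, R2, I1, R9, I2, C4} → V_1 = -0.1564-7.970j
Node n2: branches {C2, R4, I1, R7} → V_2 = -0.1067+0.8558j
Node n3: branches {R1, C3, R6, R8, R10, C4} → V_3 = -0.7257+2.191j
Node n4: branches {L1, R1, R3, R5, R8, I2} → V_4 = -8.479+0.3551j
Node n5: branches {R5, V1} → V_5 = -1.900-1.861j
Node n6: branches {R2, R3, R7, R9, R10, V1} → V_6 = -12.20-1.861j
Source currents: i(V1)=-0.01935+0.006519j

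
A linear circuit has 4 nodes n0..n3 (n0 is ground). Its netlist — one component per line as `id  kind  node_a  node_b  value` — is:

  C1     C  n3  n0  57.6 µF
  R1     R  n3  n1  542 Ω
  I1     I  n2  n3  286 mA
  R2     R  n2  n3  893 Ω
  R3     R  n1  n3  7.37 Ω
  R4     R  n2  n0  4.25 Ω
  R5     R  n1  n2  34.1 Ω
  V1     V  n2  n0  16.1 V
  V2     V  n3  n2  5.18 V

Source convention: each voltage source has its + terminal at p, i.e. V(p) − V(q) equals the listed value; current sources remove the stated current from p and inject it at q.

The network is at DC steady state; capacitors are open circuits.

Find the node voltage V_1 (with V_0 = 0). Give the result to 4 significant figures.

Apply KCL at each of the 3 non-ground nodes and solve the resulting linear system.
Node n1: branches {R1, R3, R5} → V_1 = 20.37
Node n2: branches {I1, R2, R4, R5, V1, V2} → V_2 = 16.10
Node n3: branches {C1, R1, I1, R2, R3, V2} → V_3 = 21.28
Source currents: i(V1)=-3.788, i(V2)=0.1550

20.37 V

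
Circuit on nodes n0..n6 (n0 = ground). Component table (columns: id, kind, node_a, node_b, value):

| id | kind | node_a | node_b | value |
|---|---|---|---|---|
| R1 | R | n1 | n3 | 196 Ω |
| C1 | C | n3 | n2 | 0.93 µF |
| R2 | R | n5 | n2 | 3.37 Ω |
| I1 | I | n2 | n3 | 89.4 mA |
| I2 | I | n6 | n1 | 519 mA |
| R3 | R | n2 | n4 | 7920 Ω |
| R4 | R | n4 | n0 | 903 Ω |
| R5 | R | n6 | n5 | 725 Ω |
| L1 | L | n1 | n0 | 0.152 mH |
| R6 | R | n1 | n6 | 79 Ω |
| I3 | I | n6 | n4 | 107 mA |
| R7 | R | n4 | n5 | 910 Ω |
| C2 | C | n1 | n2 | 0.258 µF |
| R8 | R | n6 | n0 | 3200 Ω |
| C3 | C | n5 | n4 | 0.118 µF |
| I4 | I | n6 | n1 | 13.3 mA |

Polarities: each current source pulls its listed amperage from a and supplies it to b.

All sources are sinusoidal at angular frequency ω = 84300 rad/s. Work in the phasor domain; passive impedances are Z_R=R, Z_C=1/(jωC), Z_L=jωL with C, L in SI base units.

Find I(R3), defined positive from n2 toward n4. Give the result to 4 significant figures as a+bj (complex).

Apply KCL at each of the 6 non-ground nodes and solve the resulting linear system.
Node n1: branches {R1, I2, L1, R6, C2, I4} → V_1 = -0.1611+0.1256j
Node n2: branches {C1, R2, I1, R3, C2} → V_2 = 1.095-1.366j
Node n3: branches {R1, C1, I1} → V_3 = 1.260-2.414j
Node n4: branches {R3, R4, I3, R7, C3} → V_4 = 3.726-11.35j
Node n5: branches {R2, R5, R7, C3} → V_5 = 1.227-1.314j
Node n6: branches {I2, R5, R6, I3, R8, I4} → V_6 = -44.57-0.01546j

-0.0003322+0.001260j A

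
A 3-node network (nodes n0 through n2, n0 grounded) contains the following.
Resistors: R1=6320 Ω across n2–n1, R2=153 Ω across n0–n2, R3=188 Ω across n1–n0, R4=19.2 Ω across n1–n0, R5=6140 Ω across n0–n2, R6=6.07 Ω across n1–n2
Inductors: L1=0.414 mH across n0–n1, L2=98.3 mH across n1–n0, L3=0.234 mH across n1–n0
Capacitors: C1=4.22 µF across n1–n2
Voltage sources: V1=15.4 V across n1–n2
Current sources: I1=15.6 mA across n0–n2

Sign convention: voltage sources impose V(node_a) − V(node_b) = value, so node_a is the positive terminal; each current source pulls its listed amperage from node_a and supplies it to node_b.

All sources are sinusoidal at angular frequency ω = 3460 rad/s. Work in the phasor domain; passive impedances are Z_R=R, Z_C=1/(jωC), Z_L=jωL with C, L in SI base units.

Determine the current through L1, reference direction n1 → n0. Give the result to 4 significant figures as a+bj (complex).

0.04277-0.001416j A

Apply KCL at each of the 2 non-ground nodes and solve the resulting linear system.
Node n1: branches {R1, L1, L2, C1, R3, R4, L3, R6, V1} → V_1 = 0.002029+0.06127j
Node n2: branches {R1, R2, C1, R5, R6, V1, I1} → V_2 = -15.40+0.06127j
Source currents: i(V1)=-2.658-0.2244j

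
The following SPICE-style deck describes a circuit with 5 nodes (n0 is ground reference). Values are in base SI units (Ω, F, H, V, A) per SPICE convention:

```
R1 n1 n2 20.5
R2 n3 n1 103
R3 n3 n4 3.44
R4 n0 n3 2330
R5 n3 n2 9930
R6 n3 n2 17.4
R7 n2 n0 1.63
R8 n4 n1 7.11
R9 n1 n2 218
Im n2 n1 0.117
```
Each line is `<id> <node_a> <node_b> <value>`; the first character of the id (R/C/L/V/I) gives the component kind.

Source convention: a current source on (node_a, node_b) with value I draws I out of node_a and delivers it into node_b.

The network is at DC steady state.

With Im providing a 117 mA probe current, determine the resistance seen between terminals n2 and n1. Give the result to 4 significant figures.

R_eq = 11.03 Ω

Element admittances at DC:
  Y(R1) = 0.04878 S between n1,n2
  Y(R2) = 0.009709 S between n3,n1
  Y(R3) = 0.2907 S between n3,n4
  Y(R4) = 0.0004292 S between n0,n3
  Y(R5) = 0.0001007 S between n3,n2
  Y(R6) = 0.05747 S between n3,n2
  Y(R7) = 0.6135 S between n2,n0
  Y(R8) = 0.1406 S between n4,n1
  Y(R9) = 0.004587 S between n1,n2
  Im: injects 0.117 A into n1 (from n2)
Assemble and solve the 4×4 MNA system:
  V(n1)=1.290  V(n2)=-0.0005801  V(n3)=0.8293  V(n4)=0.9795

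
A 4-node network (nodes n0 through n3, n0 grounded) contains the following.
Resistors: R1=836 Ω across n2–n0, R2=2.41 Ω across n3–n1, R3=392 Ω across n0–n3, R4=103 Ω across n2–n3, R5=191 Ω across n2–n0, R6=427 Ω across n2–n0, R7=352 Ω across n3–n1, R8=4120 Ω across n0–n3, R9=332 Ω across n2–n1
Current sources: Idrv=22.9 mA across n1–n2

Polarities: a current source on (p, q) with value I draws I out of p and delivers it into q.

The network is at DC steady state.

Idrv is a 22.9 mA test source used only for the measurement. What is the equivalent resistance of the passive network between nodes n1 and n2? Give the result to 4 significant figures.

Element admittances at DC:
  Y(R1) = 0.001196 S between n2,n0
  Y(R2) = 0.4149 S between n3,n1
  Y(R3) = 0.002551 S between n0,n3
  Y(R4) = 0.009709 S between n2,n3
  Y(R5) = 0.005236 S between n2,n0
  Y(R6) = 0.002342 S between n2,n0
  Y(R7) = 0.002841 S between n3,n1
  Y(R8) = 0.0002427 S between n0,n3
  Y(R9) = 0.003012 S between n2,n1
  Idrv: injects 0.0229 A into n2 (from n1)
Assemble and solve the 3×3 MNA system:
  V(n1)=-1.207  V(n2)=0.3706  V(n3)=-1.164

R_eq = 68.90 Ω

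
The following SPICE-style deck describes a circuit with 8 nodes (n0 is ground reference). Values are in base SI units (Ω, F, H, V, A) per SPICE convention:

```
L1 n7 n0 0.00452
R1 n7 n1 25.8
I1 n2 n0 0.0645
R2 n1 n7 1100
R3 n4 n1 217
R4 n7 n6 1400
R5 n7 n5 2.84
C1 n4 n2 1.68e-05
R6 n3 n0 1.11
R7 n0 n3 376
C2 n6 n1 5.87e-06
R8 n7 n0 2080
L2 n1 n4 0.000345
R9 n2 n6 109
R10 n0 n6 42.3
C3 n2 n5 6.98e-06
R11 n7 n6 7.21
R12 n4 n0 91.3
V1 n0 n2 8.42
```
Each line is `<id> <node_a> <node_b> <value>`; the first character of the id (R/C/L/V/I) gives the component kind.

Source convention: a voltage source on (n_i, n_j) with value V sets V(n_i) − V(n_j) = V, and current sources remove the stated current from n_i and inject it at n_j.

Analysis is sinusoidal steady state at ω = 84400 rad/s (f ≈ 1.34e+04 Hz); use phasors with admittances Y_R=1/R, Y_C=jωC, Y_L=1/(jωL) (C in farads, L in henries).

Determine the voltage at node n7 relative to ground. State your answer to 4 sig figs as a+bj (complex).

-7.958-0.1861j V

Element admittances at ω=84400 rad/s:
  Y(L1) = 0.000-0.002621j S between n7,n0
  Y(R1) = 0.03876+0.000j S between n7,n1
  I1: injects 0.0645 A into n0 (from n2)
  Y(R2) = 0.0009091+0.000j S between n1,n7
  Y(R3) = 0.004608+0.000j S between n4,n1
  Y(R4) = 0.0007143+0.000j S between n7,n6
  Y(R5) = 0.3521+0.000j S between n7,n5
  Y(C1) = 0.000+1.418j S between n4,n2
  Y(R6) = 0.9009+0.000j S between n3,n0
  Y(R7) = 0.002660+0.000j S between n0,n3
  Y(C2) = 0.000+0.4954j S between n6,n1
  Y(R8) = 0.0004808+0.000j S between n7,n0
  Y(L2) = 0.000-0.03434j S between n1,n4
  Y(R9) = 0.009174+0.000j S between n2,n6
  Y(R10) = 0.02364+0.000j S between n0,n6
  Y(C3) = 0.000+0.5891j S between n2,n5
  Y(R11) = 0.1387+0.000j S between n7,n6
  Y(R12) = 0.01095+0.000j S between n4,n0
  V1: constraint V(n0)−V(n2) = 8.42
Assemble and solve the 8×8 MNA system:
  V(n1)=-7.100+0.1351j  V(n2)=-8.420+0.000j  V(n3)=0.000+0.000j  V(n4)=-8.451-0.07476j  V(n5)=-8.380-0.2525j  V(n6)=-7.166+0.03932j  V(n7)=-7.958-0.1861j
  i(V1)=-0.2018+0.02088j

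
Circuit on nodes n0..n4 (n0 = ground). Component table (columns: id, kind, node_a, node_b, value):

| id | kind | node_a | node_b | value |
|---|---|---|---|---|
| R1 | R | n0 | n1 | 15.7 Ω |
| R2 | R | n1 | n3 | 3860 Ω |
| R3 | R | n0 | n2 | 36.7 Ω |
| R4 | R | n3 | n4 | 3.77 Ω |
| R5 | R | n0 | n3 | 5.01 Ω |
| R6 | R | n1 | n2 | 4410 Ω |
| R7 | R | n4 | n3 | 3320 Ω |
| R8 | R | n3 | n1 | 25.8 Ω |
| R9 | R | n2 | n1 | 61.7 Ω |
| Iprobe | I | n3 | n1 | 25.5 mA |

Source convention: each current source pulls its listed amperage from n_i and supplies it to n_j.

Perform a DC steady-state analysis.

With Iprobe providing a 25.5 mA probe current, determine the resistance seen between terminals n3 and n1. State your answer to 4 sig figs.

MNA unknowns: 4 node voltages V₁..V_4
R1: Y=0.06369 on G[0,1]
R2: Y=0.0002591 on G[1,3]
R3: Y=0.02725 on G[0,2]
R4: Y=0.2653 on G[3,4]
R5: Y=0.1996 on G[0,3]
R6: Y=0.0002268 on G[1,2]
R7: Y=0.0003012 on G[4,3]
R8: Y=0.03876 on G[3,1]
R9: Y=0.01621 on G[2,1]
Iprobe: z[3]−=0.0255, z[1]+=0.0255
solve → V1=0.2001, V2=0.07529, V3=-0.07414, V4=-0.07414

R_eq = 10.76 Ω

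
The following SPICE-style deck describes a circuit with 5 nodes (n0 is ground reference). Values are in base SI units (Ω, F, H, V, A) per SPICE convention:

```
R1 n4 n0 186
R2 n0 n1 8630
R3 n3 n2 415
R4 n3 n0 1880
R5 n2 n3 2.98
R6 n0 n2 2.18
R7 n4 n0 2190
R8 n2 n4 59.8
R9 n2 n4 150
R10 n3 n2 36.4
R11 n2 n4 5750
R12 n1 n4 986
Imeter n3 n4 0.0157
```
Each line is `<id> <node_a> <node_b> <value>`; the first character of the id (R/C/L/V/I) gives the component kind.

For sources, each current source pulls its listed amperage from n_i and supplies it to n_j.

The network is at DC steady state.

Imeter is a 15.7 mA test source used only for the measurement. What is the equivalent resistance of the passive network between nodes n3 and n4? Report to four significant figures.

Element admittances at DC:
  Y(R1) = 0.005376 S between n4,n0
  Y(R2) = 0.0001159 S between n0,n1
  Y(R3) = 0.002410 S between n3,n2
  Y(R4) = 0.0005319 S between n3,n0
  Y(R5) = 0.3356 S between n2,n3
  Y(R6) = 0.4587 S between n0,n2
  Y(R7) = 0.0004566 S between n4,n0
  Y(R8) = 0.01672 S between n2,n4
  Y(R9) = 0.006667 S between n2,n4
  Y(R10) = 0.02747 S between n3,n2
  Y(R11) = 0.0001739 S between n2,n4
  Y(R12) = 0.001014 S between n1,n4
  Imeter: injects 0.0157 A into n4 (from n3)
Assemble and solve the 4×4 MNA system:
  V(n1)=0.4728  V(n2)=-0.006761  V(n3)=-0.04965  V(n4)=0.5268

R_eq = 36.72 Ω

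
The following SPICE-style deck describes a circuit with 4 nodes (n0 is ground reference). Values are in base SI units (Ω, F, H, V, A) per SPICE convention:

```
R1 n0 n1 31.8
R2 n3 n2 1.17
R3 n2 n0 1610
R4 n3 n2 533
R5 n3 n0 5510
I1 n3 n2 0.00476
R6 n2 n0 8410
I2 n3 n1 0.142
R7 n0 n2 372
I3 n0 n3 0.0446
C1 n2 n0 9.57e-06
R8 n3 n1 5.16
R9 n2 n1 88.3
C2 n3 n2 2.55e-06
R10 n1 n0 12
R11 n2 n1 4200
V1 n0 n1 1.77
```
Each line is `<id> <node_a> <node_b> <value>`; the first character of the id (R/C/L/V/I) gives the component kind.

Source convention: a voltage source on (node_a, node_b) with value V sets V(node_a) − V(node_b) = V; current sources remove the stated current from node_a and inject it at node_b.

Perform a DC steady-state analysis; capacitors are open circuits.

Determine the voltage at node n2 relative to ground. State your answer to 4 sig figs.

MNA unknowns: 3 node voltages V₁..V_3 plus 1 source current (V1)
R1: Y=0.03145 on G[0,1]
R2: Y=0.8547 on G[3,2]
R3: Y=0.0006211 on G[2,0]
R4: Y=0.001876 on G[3,2]
R5: Y=0.0001815 on G[3,0]
I1: z[3]−=0.00476, z[2]+=0.00476
R6: Y=0.0001189 on G[2,0]
I2: z[3]−=0.142, z[1]+=0.142
R7: Y=0.002688 on G[0,2]
I3: z[0]−=0.0446, z[3]+=0.0446
C1: Y=0.000 on G[2,0]
R8: Y=0.1938 on G[3,1]
R9: Y=0.01133 on G[2,1]
C2: Y=0.000 on G[3,2]
R10: Y=0.08333 on G[1,0]
R11: Y=0.0002381 on G[2,1]
V1: row V0−V1=1.77, i_V1 at 0,1
solve → V1=-1.770, V2=-2.187, V3=-2.207
aux → i_V1=-0.2557

-2.187 V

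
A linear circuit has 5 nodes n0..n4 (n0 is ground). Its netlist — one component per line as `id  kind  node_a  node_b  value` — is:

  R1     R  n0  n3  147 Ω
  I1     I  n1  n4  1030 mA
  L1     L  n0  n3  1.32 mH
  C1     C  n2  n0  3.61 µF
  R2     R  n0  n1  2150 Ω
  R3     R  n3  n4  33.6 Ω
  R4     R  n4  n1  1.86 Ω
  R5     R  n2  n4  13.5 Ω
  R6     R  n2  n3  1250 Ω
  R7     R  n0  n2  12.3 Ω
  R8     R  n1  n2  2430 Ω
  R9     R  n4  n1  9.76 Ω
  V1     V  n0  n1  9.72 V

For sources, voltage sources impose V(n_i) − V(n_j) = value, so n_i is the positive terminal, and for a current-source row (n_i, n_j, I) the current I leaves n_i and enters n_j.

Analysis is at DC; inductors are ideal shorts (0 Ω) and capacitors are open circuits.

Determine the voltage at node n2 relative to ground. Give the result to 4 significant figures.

-3.491 V

Element admittances at DC:
  Y(R1) = 0.006803 S between n0,n3
  I1: injects 1.03 A into n4 (from n1)
  L1: short n0↔n3 (DC inductor)
  Y(C1) = 0.000 S between n2,n0
  Y(R2) = 0.0004651 S between n0,n1
  Y(R3) = 0.02976 S between n3,n4
  Y(R4) = 0.5376 S between n4,n1
  Y(R5) = 0.07407 S between n2,n4
  Y(R6) = 0.0008000 S between n2,n3
  Y(R7) = 0.08130 S between n0,n2
  Y(R8) = 0.0004115 S between n1,n2
  Y(R9) = 0.1025 S between n4,n1
  V1: constraint V(n0)−V(n1) = 9.72
Assemble and solve the 6×6 MNA system:
  V(n1)=-9.720  V(n2)=-3.491  V(n3)=0.000  V(n4)=-7.326
  i(L1)=0.2208  i(V1)=-0.5092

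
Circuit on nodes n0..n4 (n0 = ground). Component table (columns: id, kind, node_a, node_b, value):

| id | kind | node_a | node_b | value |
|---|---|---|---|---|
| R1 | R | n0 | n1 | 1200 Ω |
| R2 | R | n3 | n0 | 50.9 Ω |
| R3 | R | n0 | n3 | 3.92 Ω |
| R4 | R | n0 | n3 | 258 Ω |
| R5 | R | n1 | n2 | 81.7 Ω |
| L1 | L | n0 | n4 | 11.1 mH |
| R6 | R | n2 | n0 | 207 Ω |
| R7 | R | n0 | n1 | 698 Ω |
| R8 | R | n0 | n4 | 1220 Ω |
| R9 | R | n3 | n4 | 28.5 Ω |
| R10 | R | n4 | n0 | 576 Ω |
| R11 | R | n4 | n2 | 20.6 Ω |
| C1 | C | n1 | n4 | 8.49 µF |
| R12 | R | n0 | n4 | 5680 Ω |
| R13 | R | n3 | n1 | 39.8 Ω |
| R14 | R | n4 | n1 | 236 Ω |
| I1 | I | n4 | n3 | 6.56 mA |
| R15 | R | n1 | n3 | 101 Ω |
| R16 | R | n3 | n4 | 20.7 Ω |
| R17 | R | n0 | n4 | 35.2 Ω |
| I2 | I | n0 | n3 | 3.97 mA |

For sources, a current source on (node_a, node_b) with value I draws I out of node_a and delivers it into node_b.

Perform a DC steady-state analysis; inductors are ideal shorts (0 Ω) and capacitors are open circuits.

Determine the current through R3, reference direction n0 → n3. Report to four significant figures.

MNA unknowns: 4 node voltages V₁..V_4 plus 1 source current (L1)
R1: Y=0.0008333 on G[0,1]
R2: Y=0.01965 on G[3,0]
R3: Y=0.2551 on G[0,3]
R4: Y=0.003876 on G[0,3]
R5: Y=0.01224 on G[1,2]
L1: row V0−V4=0, i_L1 at 0,4
R6: Y=0.004831 on G[2,0]
R7: Y=0.001433 on G[0,1]
R8: Y=0.0008197 on G[0,4]
R9: Y=0.03509 on G[3,4]
R10: Y=0.001736 on G[4,0]
R11: Y=0.04854 on G[4,2]
C1: Y=0.000 on G[1,4]
R12: Y=0.0001761 on G[0,4]
R13: Y=0.02513 on G[3,1]
R14: Y=0.004237 on G[4,1]
I1: z[4]−=0.00656, z[3]+=0.00656
R15: Y=0.009901 on G[1,3]
R16: Y=0.04831 on G[3,4]
R17: Y=0.02841 on G[0,4]
I2: z[0]−=0.00397, z[3]+=0.00397
solve → V1=0.01919, V2=0.003581, V3=0.02821, V4=0.000
aux → i_L1=0.003952

-0.007197 A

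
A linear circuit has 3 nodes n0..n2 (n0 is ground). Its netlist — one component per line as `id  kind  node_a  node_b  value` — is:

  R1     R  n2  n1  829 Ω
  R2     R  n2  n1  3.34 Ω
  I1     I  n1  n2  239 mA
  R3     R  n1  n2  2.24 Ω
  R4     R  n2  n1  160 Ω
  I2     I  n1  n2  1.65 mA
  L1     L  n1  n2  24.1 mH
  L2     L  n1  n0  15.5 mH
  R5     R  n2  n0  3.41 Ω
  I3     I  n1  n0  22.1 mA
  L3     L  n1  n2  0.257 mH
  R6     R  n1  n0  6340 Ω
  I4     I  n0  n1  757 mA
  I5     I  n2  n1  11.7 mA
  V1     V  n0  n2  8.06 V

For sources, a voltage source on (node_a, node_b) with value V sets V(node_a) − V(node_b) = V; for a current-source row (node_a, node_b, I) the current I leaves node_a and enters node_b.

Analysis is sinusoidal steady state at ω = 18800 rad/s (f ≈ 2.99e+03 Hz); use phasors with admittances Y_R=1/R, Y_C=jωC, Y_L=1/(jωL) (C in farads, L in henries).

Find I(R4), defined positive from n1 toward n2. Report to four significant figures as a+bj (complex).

Element admittances at ω=18800 rad/s:
  Y(R1) = 0.001206+0.000j S between n2,n1
  Y(R2) = 0.2994+0.000j S between n2,n1
  I1: injects 0.239 A into n2 (from n1)
  Y(R3) = 0.4464+0.000j S between n1,n2
  Y(R4) = 0.006250+0.000j S between n2,n1
  I2: injects 0.00165 A into n2 (from n1)
  Y(L1) = 0.000-0.002207j S between n1,n2
  Y(L2) = 0.000-0.003432j S between n1,n0
  Y(R5) = 0.2933+0.000j S between n2,n0
  I3: injects 0.0221 A into n0 (from n1)
  Y(L3) = 0.000-0.2070j S between n1,n2
  Y(R6) = 0.0001577+0.000j S between n1,n0
  I4: injects 0.757 A into n1 (from n0)
  I5: injects 0.0117 A into n1 (from n2)
  V1: constraint V(n0)−V(n2) = 8.06
Assemble and solve the 3×3 MNA system:
  V(n1)=-7.427+0.1420j  V(n2)=-8.060+0.000j
  i(V1)=-3.099+0.02551j

0.003957+0.0008872j A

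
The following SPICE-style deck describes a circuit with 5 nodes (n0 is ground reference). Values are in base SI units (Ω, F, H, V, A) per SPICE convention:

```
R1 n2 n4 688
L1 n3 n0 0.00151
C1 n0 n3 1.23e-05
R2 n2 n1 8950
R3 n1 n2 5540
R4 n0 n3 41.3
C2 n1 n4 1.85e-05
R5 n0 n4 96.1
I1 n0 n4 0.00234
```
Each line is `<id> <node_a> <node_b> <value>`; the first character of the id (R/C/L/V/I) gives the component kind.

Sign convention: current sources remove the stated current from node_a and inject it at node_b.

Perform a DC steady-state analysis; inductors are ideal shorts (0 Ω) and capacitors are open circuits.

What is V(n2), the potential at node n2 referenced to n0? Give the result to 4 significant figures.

MNA unknowns: 4 node voltages V₁..V_4 plus 1 source current (L1)
R1: Y=0.001453 on G[2,4]
L1: row V3−V0=0, i_L1 at 3,0
C1: Y=0.000 on G[0,3]
R2: Y=0.0001117 on G[2,1]
R3: Y=0.0001805 on G[1,2]
R4: Y=0.02421 on G[0,3]
C2: Y=0.000 on G[1,4]
R5: Y=0.01041 on G[0,4]
I1: z[0]−=0.00234, z[4]+=0.00234
solve → V1=0.2249, V2=0.2249, V3=0.000, V4=0.2249
aux → i_L1=0.000

0.2249 V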